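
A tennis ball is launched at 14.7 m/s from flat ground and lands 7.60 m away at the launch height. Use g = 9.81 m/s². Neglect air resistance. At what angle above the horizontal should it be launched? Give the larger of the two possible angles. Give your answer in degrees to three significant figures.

Level-ground range R = v₀² sin(2θ)/g ⇒ sin(2θ) = gR/v₀² = 9.81 × 7.60 / 14.7² = 0.3450.
2θ = 20.18° or 180° − 20.18° = 159.8°, so θ = 10.09° or 79.91°.
The larger angle is 79.91°.

79.9°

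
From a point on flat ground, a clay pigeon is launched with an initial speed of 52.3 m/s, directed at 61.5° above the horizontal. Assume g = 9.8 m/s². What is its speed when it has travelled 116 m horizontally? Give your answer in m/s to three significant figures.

vₓ = 52.30 cos 61.5° = 24.96 m/s; v_y0 = 52.30 sin 61.5° = 45.96 m/s.
Time to reach x = 116 m: t = x/vₓ = 116/24.96 = 4.648 s.
Vertical velocity there: v_y = v_y0 − g t = 45.96 − 9.80 × 4.648 = 0.4089 m/s.
Speed: √(vₓ² + v_y²) = √(24.96² + 0.4089²) = 24.96 m/s.

25.0 m/s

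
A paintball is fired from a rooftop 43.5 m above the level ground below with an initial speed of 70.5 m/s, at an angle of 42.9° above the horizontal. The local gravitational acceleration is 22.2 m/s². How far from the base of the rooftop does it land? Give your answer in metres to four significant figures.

263.0 m

vₓ = 70.50 cos 42.9° = 51.64 m/s; v_y0 = 70.50 sin 42.9° = 47.99 m/s.
With up positive and y = 0 at the ground: y(t) = 43.5 + (47.99) t − 11.10 t². Setting y = 0 and taking the positive root: t = [47.99 + √(47.99² + 2·22.2·43.5)] / 22.2 = (47.99 + 65.07) / 22.2 = 5.093 s.
Horizontal distance: R = vₓ t = 51.64 × 5.093 = 263.0 m.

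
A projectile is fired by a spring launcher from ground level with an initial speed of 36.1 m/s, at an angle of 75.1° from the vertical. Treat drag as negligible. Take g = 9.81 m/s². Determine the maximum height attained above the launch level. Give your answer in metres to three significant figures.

4.39 m

Horizontal component vₓ = 36.10 sin 75.1° = 34.89 m/s; vertical v_y0 = 36.10 cos 75.1° = 9.282 m/s.
Peak height H = v_y0² / (2g) = 86.165 / 19.62 = 4.392 m.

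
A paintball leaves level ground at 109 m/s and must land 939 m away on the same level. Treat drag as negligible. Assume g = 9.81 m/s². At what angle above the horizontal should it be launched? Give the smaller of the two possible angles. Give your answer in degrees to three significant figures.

25.4°

Level-ground range R = v₀² sin(2θ)/g ⇒ sin(2θ) = gR/v₀² = 9.81 × 939 / 109² = 0.7753.
2θ = 50.83° or 180° − 50.83° = 129.2°, so θ = 25.42° or 64.58°.
The smaller angle is 25.42°.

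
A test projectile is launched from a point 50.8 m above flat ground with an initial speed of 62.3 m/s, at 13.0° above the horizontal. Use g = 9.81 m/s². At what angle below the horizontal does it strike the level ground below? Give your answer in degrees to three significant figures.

29.6°

vₓ = 62.30 cos 13.0° = 60.70 m/s; v_y0 = 62.30 sin 13.0° = 14.01 m/s.
The projectile lands when y = 50.8 + (14.01) t − ½·9.81·t² = 0. Positive root: t = (14.01 + √(14.01² + 2·9.81·50.8)) / 9.81 = (14.01 + 34.54) / 9.81 = 4.950 s.
At impact: v_y = v_y0 − g t = −34.54 m/s; vₓ = 60.70 m/s.
Angle below horizontal: arctan(|v_y|/vₓ) = arctan(34.54/60.70) = 29.64°.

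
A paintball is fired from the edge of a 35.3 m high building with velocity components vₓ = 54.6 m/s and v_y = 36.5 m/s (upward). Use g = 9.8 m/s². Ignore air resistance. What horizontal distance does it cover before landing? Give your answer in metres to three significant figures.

Vertical motion (up positive, ground at y = 0): 4.900 t² − (36.50) t − 35.3 = 0, so t = (36.50 + √(36.50² + 2·9.80·35.3)) / 9.80 = (36.50 + 44.99) / 9.80 = 8.315 s.
Horizontal distance: R = vₓ t = 54.60 × 8.315 = 454.0 m.

454 m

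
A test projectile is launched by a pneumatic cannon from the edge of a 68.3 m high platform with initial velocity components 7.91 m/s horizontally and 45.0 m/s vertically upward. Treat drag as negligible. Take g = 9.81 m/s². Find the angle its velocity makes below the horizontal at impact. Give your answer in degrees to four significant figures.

82.24°

Vertical motion (up positive, ground at y = 0): 4.905 t² − (45.00) t − 68.3 = 0, so t = (45.00 + √(45.00² + 2·9.81·68.3)) / 9.81 = (45.00 + 58.01) / 9.81 = 10.50 s.
At impact: v_y = v_y0 − g t = −58.01 m/s; vₓ = 7.910 m/s.
Angle below horizontal: arctan(|v_y|/vₓ) = arctan(58.01/7.910) = 82.24°.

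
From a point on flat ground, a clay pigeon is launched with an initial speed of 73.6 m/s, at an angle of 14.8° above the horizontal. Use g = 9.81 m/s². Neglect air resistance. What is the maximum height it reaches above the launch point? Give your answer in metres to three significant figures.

vₓ = 73.60 cos 14.8° = 71.16 m/s; v_y0 = 73.60 sin 14.8° = 18.80 m/s.
Peak height H = v_y0² / (2g) = 353.47 / 19.62 = 18.02 m.

18.0 m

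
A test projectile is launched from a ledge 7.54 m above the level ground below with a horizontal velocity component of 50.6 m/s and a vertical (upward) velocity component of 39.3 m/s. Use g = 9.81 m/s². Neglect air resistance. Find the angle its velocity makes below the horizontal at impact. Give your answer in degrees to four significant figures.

Vertical motion (up positive, ground at y = 0): 4.905 t² − (39.30) t − 7.54 = 0, so t = (39.30 + √(39.30² + 2·9.81·7.54)) / 9.81 = (39.30 + 41.14) / 9.81 = 8.200 s.
At impact: v_y = v_y0 − g t = −41.14 m/s; vₓ = 50.60 m/s.
Angle below horizontal: arctan(|v_y|/vₓ) = arctan(41.14/50.60) = 39.11°.

39.11°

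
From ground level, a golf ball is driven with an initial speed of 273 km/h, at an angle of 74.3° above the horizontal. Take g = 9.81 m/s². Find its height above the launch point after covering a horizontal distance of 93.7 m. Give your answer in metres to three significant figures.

Convert: 273 km/h = 273/3.6 = 75.83 m/s.
Resolve: vₓ = 75.83 cos 74.3° = 20.52 m/s and v_y0 = 75.83 sin 74.3° = 73.00 m/s.
x = vₓ t ⇒ t = 93.7/20.52 = 4.566 s.
Height: y = v_y0 t − ½ g t² = 73.00 × 4.566 − 4.905 × 4.566² = 333.3 − 102.3 = 231.1 m.

231 m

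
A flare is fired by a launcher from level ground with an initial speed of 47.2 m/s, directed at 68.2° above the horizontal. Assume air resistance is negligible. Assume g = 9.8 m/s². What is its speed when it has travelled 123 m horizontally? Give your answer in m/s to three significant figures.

Components: vₓ = 47.20 cos 68.2° = 17.53 m/s, v_y0 = 47.20 sin 68.2° = 43.82 m/s.
x = vₓ t ⇒ t = 123/17.53 = 7.017 s.
Vertical velocity there: v_y = v_y0 − g t = 43.82 − 9.80 × 7.017 = −24.94 m/s.
Speed: √(vₓ² + v_y²) = √(17.53² + 24.94²) = 30.49 m/s.

30.5 m/s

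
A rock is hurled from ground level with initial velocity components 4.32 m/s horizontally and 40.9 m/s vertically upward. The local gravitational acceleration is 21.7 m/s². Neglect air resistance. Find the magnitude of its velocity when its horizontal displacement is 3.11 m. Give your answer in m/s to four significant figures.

At x = 3.11 m, t = x/vₓ = 3.11/4.320 = 0.7199 s.
Vertical velocity there: v_y = v_y0 − g t = 40.90 − 21.7 × 0.7199 = 25.28 m/s.
Speed: √(vₓ² + v_y²) = √(4.320² + 25.28²) = 25.64 m/s.

25.64 m/s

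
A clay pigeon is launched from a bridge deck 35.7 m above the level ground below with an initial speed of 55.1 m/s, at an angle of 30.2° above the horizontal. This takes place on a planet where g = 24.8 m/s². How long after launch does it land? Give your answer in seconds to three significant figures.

3.15 s

Horizontal component vₓ = 55.10 cos 30.2° = 47.62 m/s; vertical v_y0 = 55.10 sin 30.2° = 27.72 m/s.
Vertical motion (up positive, ground at y = 0): 12.40 t² − (27.72) t − 35.7 = 0, so t = (27.72 + √(27.72² + 2·24.8·35.7)) / 24.8 = (27.72 + 50.39) / 24.8 = 3.149 s.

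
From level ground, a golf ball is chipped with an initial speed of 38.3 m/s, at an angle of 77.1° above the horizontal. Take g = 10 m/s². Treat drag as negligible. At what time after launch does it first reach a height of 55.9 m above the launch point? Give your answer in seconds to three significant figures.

2.07 s

vₓ = 38.30 cos 77.1° = 8.550 m/s; v_y0 = 38.30 sin 77.1° = 37.33 m/s.
Set y = v_y0 t − ½ g t² = 55.9: 5.000 t² − 37.33 t + 55.9 = 0.
Quadratic formula: t = (37.33 ± √275.78) / 10.0 = (37.33 ± 16.61) / 10.0 → t = 2.073 s or 5.394 s.
The first (ascending) time is 2.073 s.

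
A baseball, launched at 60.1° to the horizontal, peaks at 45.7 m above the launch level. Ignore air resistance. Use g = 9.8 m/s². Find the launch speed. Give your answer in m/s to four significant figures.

At the peak v_y = 0, so v_y0 = √(2gH) = √(2 × 9.80 × 45.7) = 29.93 m/s.
v_y0 = v₀ sin θ ⇒ v₀ = 29.93 / sin 60.1° = 34.52 m/s.

34.52 m/s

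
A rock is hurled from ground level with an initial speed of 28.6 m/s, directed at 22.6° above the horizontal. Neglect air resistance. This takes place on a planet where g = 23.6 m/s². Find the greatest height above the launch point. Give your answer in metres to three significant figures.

Resolve: vₓ = 28.60 cos 22.6° = 26.40 m/s and v_y0 = 28.60 sin 22.6° = 10.99 m/s.
Maximum height: H = v_y0² / (2g) = 10.99² / (2 × 23.6) = 2.559 m.

2.56 m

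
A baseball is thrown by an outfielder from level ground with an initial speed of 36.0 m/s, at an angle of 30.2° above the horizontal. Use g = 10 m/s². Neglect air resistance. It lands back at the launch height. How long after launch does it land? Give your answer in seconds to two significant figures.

3.6 s

vₓ = 36.00 cos 30.2° = 31.11 m/s; v_y0 = 36.00 sin 30.2° = 18.11 m/s.
Landing at launch height ⇒ T = 2 v_y0 / g = 2 × 18.11 / 10.0 = 3.622 s.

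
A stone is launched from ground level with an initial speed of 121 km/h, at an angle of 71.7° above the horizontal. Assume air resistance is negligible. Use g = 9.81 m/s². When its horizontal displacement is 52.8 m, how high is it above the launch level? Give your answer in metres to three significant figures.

Convert: 121 km/h = 121/3.6 = 33.61 m/s.
vₓ = 33.61 cos 71.7° = 10.55 m/s; v_y0 = 33.61 sin 71.7° = 31.91 m/s.
Time to reach x = 52.8 m: t = x/vₓ = 52.8/10.55 = 5.003 s.
Height: y = v_y0 t − ½ g t² = 31.91 × 5.003 − 4.905 × 5.003² = 159.7 − 122.8 = 36.88 m.

36.9 m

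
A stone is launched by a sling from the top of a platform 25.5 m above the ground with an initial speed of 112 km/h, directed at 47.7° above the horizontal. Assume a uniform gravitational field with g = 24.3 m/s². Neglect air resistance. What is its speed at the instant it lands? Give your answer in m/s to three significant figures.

47.0 m/s

Convert: 112 km/h = 112/3.6 = 31.11 m/s.
Components: vₓ = 31.11 cos 47.7° = 20.94 m/s, v_y0 = 31.11 sin 47.7° = 23.01 m/s.
With up positive and y = 0 at the ground: y(t) = 25.5 + (23.01) t − 12.15 t². Setting y = 0 and taking the positive root: t = [23.01 + √(23.01² + 2·24.3·25.5)] / 24.3 = (23.01 + 42.06) / 24.3 = 2.678 s.
Vertical velocity at impact: v_y = v_y0 − g t = 23.01 − 24.3 × 2.678 = −42.06 m/s.
Speed: |v| = √(vₓ² + v_y²) = √(20.94² + 42.06²) = 46.98 m/s.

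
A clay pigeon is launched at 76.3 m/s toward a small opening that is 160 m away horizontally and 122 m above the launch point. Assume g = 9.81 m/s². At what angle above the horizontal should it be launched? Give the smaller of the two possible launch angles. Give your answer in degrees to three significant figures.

46.2°

Trajectory: y = x tanθ − g x² (1 + tan²θ)/(2v₀²). With x = 160, y = 122, v₀ = 76.3, g = 9.81:
21.57 tan²θ − 160 tanθ + (143.6) = 0.
tanθ = [160 ± √(160² − 4 × 21.57 × (143.6))] / (2 × 21.57) = (160 ± 114.9) / 43.14, giving tanθ = 1.044 or 6.374.
θ = 46.24° or 81.08°; the smaller is 46.24°.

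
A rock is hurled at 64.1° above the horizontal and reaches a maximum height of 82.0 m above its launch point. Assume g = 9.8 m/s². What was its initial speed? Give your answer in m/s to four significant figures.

At the peak v_y = 0, so v_y0 = √(2gH) = √(2 × 9.80 × 82.0) = 40.09 m/s.
v_y0 = v₀ sin θ ⇒ v₀ = 40.09 / sin 64.1° = 44.57 m/s.

44.57 m/s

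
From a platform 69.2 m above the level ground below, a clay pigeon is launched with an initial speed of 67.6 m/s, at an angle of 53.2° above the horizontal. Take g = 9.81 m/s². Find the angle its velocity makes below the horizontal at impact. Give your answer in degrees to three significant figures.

58.3°

Components: vₓ = 67.60 cos 53.2° = 40.49 m/s, v_y0 = 67.60 sin 53.2° = 54.13 m/s.
The projectile lands when y = 69.2 + (54.13) t − ½·9.81·t² = 0. Positive root: t = (54.13 + √(54.13² + 2·9.81·69.2)) / 9.81 = (54.13 + 65.48) / 9.81 = 12.19 s.
At impact: v_y = v_y0 − g t = −65.48 m/s; vₓ = 40.49 m/s.
Angle below horizontal: arctan(|v_y|/vₓ) = arctan(65.48/40.49) = 58.27°.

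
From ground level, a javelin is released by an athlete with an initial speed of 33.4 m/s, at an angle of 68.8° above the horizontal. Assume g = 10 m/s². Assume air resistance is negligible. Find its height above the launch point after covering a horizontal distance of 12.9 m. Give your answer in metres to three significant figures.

27.6 m

Horizontal component vₓ = 33.40 cos 68.8° = 12.08 m/s; vertical v_y0 = 33.40 sin 68.8° = 31.14 m/s.
Time to reach x = 12.9 m: t = x/vₓ = 12.9/12.08 = 1.068 s.
Height: y = v_y0 t − ½ g t² = 31.14 × 1.068 − 5.000 × 1.068² = 33.26 − 5.703 = 27.55 m.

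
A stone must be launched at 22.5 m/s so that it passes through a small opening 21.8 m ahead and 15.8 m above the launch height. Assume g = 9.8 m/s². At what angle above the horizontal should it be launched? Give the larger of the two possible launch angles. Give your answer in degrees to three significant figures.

73.9°

Trajectory: y = x tanθ − g x² (1 + tan²θ)/(2v₀²). With x = 21.8, y = 15.8, v₀ = 22.5, g = 9.80:
4.600 tan²θ − 21.8 tanθ + (20.40) = 0.
tanθ = [21.8 ± √(21.8² − 4 × 4.600 × (20.40))] / (2 × 4.600) = (21.8 ± 9.995) / 9.200, giving tanθ = 1.283 or 3.456.
θ = 52.07° or 73.86°; the larger is 73.86°.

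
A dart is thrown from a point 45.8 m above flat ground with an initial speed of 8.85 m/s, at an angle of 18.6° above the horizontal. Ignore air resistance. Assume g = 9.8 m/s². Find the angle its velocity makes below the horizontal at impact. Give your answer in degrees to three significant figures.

74.4°

Horizontal component vₓ = 8.850 cos 18.6° = 8.388 m/s; vertical v_y0 = 8.850 sin 18.6° = 2.823 m/s.
The projectile lands when y = 45.8 + (2.823) t − ½·9.80·t² = 0. Positive root: t = (2.823 + √(2.823² + 2·9.80·45.8)) / 9.80 = (2.823 + 30.09) / 9.80 = 3.359 s.
At impact: v_y = v_y0 − g t = −30.09 m/s; vₓ = 8.388 m/s.
Angle below horizontal: arctan(|v_y|/vₓ) = arctan(30.09/8.388) = 74.43°.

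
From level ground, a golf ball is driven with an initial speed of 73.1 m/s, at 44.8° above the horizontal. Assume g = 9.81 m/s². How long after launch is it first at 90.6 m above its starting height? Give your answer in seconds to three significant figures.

2.23 s

vₓ = 73.10 cos 44.8° = 51.87 m/s; v_y0 = 73.10 sin 44.8° = 51.51 m/s.
Require v_y0 t − ½ g t² = 90.6, i.e. 4.905 t² − 51.51 t + 90.6 = 0.
Quadratic formula: t = (51.51 ± √875.58) / 9.81 = (51.51 ± 29.59) / 9.81 → t = 2.234 s or 8.267 s.
The first (ascending) time is 2.234 s.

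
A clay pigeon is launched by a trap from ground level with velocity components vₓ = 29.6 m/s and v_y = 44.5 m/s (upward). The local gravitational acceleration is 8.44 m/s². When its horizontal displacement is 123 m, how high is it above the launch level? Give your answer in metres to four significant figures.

Time to reach x = 123 m: t = x/vₓ = 123/29.60 = 4.155 s.
Height: y = v_y0 t − ½ g t² = 44.50 × 4.155 − 4.220 × 4.155² = 184.9 − 72.87 = 112.0 m.

112.0 m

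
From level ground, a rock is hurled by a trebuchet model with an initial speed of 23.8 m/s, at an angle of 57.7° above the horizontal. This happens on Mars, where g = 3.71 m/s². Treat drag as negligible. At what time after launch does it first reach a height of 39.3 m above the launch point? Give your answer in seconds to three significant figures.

Resolve: vₓ = 23.80 cos 57.7° = 12.72 m/s and v_y0 = 23.80 sin 57.7° = 20.12 m/s.
Require v_y0 t − ½ g t² = 39.3, i.e. 1.855 t² − 20.12 t + 39.3 = 0.
t = [20.12 ± √(20.12² − 2·3.71·39.3)] / 3.71 = (20.12 ± 10.63) / 3.71, so t = 2.556 s or t = 8.289 s.
The first (ascending) time is 2.556 s.

2.56 s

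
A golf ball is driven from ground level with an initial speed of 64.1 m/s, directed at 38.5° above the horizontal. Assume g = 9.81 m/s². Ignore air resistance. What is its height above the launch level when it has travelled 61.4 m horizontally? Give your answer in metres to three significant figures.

Components: vₓ = 64.10 cos 38.5° = 50.17 m/s, v_y0 = 64.10 sin 38.5° = 39.90 m/s.
Time to reach x = 61.4 m: t = x/vₓ = 61.4/50.17 = 1.224 s.
Height: y = v_y0 t − ½ g t² = 39.90 × 1.224 − 4.905 × 1.224² = 48.84 − 7.348 = 41.49 m.

41.5 m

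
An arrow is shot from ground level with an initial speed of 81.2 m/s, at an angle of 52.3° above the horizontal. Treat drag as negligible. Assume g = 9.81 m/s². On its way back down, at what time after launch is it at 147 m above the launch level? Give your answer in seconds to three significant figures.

vₓ = 81.20 cos 52.3° = 49.66 m/s; v_y0 = 81.20 sin 52.3° = 64.25 m/s.
Require v_y0 t − ½ g t² = 147, i.e. 4.905 t² − 64.25 t + 147 = 0.
t = [64.25 ± √(64.25² − 2·9.81·147)] / 9.81 = (64.25 ± 35.26) / 9.81, so t = 2.954 s or t = 10.14 s.
The descending-branch root is 10.14 s.

10.1 s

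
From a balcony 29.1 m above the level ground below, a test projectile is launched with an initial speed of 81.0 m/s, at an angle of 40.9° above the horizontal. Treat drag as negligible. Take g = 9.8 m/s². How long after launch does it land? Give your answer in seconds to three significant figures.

Horizontal component vₓ = 81.00 cos 40.9° = 61.22 m/s; vertical v_y0 = 81.00 sin 40.9° = 53.03 m/s.
With up positive and y = 0 at the ground: y(t) = 29.1 + (53.03) t − 4.900 t². Setting y = 0 and taking the positive root: t = [53.03 + √(53.03² + 2·9.80·29.1)] / 9.80 = (53.03 + 58.16) / 9.80 = 11.35 s.

11.3 s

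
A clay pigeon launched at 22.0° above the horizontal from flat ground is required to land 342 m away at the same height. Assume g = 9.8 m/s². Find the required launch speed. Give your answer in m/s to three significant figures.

Level-ground range: R = v₀² sin(2θ)/g, so v₀ = √(gR / sin 2θ).
v₀ = √(9.80 × 342 / sin 44.00°) = √(3352 / 0.6947) = √4824.8 = 69.46 m/s.

69.5 m/s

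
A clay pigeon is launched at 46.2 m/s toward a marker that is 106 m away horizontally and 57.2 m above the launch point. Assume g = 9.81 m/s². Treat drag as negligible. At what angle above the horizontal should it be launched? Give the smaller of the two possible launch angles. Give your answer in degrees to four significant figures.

Trajectory: y = x tanθ − g x² (1 + tan²θ)/(2v₀²). With x = 106, y = 57.2, v₀ = 46.2, g = 9.81:
25.82 tan²θ − 106 tanθ + (83.02) = 0.
tanθ = [106 ± √(106² − 4 × 25.82 × (83.02))] / (2 × 25.82) = (106 ± 51.59) / 51.64, giving tanθ = 1.054 or 3.052.
θ = 46.50° or 71.86°; the smaller is 46.50°.

46.50°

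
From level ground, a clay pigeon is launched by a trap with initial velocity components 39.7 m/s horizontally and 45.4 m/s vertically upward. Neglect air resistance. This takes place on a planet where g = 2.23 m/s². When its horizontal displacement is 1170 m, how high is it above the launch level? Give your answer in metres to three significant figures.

370 m

Time to reach x = 1170 m: t = x/vₓ = 1170/39.70 = 29.47 s.
Height: y = v_y0 t − ½ g t² = 45.40 × 29.47 − 1.115 × 29.47² = 1338 − 968.4 = 369.6 m.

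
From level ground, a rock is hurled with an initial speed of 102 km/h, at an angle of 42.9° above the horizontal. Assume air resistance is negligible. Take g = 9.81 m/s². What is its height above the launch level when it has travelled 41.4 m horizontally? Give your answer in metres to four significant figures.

18.96 m

Convert: 102 km/h = 102/3.6 = 28.33 m/s.
Components: vₓ = 28.33 cos 42.9° = 20.76 m/s, v_y0 = 28.33 sin 42.9° = 19.29 m/s.
x = vₓ t ⇒ t = 41.4/20.76 = 1.995 s.
Height: y = v_y0 t − ½ g t² = 19.29 × 1.995 − 4.905 × 1.995² = 38.47 − 19.52 = 18.96 m.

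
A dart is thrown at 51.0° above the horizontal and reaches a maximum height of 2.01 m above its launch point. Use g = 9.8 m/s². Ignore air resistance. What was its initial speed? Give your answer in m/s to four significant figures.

At the peak v_y = 0, so v_y0 = √(2gH) = √(2 × 9.80 × 2.01) = 6.277 m/s.
v_y0 = v₀ sin θ ⇒ v₀ = 6.277 / sin 51.0° = 8.077 m/s.

8.077 m/s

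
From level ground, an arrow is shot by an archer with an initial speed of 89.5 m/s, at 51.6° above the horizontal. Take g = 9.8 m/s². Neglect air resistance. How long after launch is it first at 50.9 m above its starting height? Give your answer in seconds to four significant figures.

0.7668 s

Horizontal component vₓ = 89.50 cos 51.6° = 55.59 m/s; vertical v_y0 = 89.50 sin 51.6° = 70.14 m/s.
Require v_y0 t − ½ g t² = 50.9, i.e. 4.900 t² − 70.14 t + 50.9 = 0.
t = [70.14 ± √(70.14² − 2·9.80·50.9)] / 9.80 = (70.14 ± 62.63) / 9.80, so t = 0.7668 s or t = 13.55 s.
The first (ascending) time is 0.7668 s.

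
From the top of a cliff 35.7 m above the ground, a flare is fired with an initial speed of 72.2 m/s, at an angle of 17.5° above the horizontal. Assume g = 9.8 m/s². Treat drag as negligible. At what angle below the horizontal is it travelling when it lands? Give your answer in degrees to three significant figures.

vₓ = 72.20 cos 17.5° = 68.86 m/s; v_y0 = 72.20 sin 17.5° = 21.71 m/s.
Vertical motion (up positive, ground at y = 0): 4.900 t² − (21.71) t − 35.7 = 0, so t = (21.71 + √(21.71² + 2·9.80·35.7)) / 9.80 = (21.71 + 34.22) / 9.80 = 5.707 s.
At impact: v_y = v_y0 − g t = −34.22 m/s; vₓ = 68.86 m/s.
Angle below horizontal: arctan(|v_y|/vₓ) = arctan(34.22/68.86) = 26.43°.

26.4°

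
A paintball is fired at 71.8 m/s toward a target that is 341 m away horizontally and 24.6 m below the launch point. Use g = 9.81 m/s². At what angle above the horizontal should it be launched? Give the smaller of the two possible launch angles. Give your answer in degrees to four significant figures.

15.50°

Trajectory: y = x tanθ − g x² (1 + tan²θ)/(2v₀²). With x = 341, y = −24.6, v₀ = 71.8, g = 9.81:
110.6 tan²θ − 341 tanθ + (86.04) = 0.
tanθ = [341 ± √(341² − 4 × 110.6 × (86.04))] / (2 × 110.6) = (341 ± 279.7) / 221.3, giving tanθ = 0.2772 or 2.805.
θ = 15.50° or 70.38°; the smaller is 15.50°.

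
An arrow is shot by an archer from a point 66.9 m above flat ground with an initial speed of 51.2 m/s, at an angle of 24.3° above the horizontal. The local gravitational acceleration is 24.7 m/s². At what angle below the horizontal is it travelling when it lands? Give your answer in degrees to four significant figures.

52.69°

vₓ = 51.20 cos 24.3° = 46.66 m/s; v_y0 = 51.20 sin 24.3° = 21.07 m/s.
The projectile lands when y = 66.9 + (21.07) t − ½·24.7·t² = 0. Positive root: t = (21.07 + √(21.07² + 2·24.7·66.9)) / 24.7 = (21.07 + 61.23) / 24.7 = 3.332 s.
At impact: v_y = v_y0 − g t = −61.23 m/s; vₓ = 46.66 m/s.
Angle below horizontal: arctan(|v_y|/vₓ) = arctan(61.23/46.66) = 52.69°.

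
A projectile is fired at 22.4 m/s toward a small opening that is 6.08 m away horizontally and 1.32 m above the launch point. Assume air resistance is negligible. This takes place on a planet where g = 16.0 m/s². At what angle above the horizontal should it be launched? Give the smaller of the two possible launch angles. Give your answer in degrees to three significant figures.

Trajectory: y = x tanθ − g x² (1 + tan²θ)/(2v₀²). With x = 6.08, y = 1.32, v₀ = 22.4, g = 16.0:
0.5894 tan²θ − 6.08 tanθ + (1.909) = 0.
tanθ = [6.08 ± √(6.08² − 4 × 0.5894 × (1.909))] / (2 × 0.5894) = (6.08 ± 5.698) / 1.179, giving tanθ = 0.3242 or 9.992.
θ = 17.96° or 84.28°; the smaller is 17.96°.

18.0°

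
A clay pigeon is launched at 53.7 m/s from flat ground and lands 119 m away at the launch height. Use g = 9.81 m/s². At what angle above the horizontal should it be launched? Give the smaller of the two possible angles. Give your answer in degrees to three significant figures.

From R = (v₀²/g) sin 2θ: sin 2θ = 9.81 × 119 / 2883.7 = 0.4048.
2θ = 23.88° or 180° − 23.88° = 156.1°, so θ = 11.94° or 78.06°.
The smaller angle is 11.94°.

11.9°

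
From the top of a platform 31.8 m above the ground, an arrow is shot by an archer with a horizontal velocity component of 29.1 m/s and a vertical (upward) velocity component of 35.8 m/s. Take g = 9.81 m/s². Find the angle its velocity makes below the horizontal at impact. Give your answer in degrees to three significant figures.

With up positive and y = 0 at the ground: y(t) = 31.8 + (35.80) t − 4.905 t². Setting y = 0 and taking the positive root: t = [35.80 + √(35.80² + 2·9.81·31.8)] / 9.81 = (35.80 + 43.65) / 9.81 = 8.099 s.
At impact: v_y = v_y0 − g t = −43.65 m/s; vₓ = 29.10 m/s.
Angle below horizontal: arctan(|v_y|/vₓ) = arctan(43.65/29.10) = 56.31°.

56.3°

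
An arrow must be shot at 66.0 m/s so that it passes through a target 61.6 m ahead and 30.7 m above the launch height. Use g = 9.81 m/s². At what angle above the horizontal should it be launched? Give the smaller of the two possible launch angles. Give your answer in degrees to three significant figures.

30.6°

Trajectory: y = x tanθ − g x² (1 + tan²θ)/(2v₀²). With x = 61.6, y = 30.7, v₀ = 66.0, g = 9.81:
4.273 tan²θ − 61.6 tanθ + (34.97) = 0.
tanθ = [61.6 ± √(61.6² − 4 × 4.273 × (34.97))] / (2 × 4.273) = (61.6 ± 56.54) / 8.546, giving tanθ = 0.5921 or 13.82.
θ = 30.63° or 85.86°; the smaller is 30.63°.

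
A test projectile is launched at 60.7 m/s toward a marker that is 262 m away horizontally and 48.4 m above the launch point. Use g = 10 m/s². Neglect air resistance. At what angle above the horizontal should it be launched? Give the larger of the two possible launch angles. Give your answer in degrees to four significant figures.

Trajectory: y = x tanθ − g x² (1 + tan²θ)/(2v₀²). With x = 262, y = 48.4, v₀ = 60.7, g = 10.0:
93.15 tan²θ − 262 tanθ + (141.6) = 0.
tanθ = [262 ± √(262² − 4 × 93.15 × (141.6))] / (2 × 93.15) = (262 ± 126.1) / 186.3, giving tanθ = 0.7295 or 2.083.
θ = 36.11° or 64.36°; the larger is 64.36°.

64.36°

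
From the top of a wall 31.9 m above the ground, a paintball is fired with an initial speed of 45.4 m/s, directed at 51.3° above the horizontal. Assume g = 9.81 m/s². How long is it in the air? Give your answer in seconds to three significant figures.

Resolve: vₓ = 45.40 cos 51.3° = 28.39 m/s and v_y0 = 45.40 sin 51.3° = 35.43 m/s.
Vertical motion (up positive, ground at y = 0): 4.905 t² − (35.43) t − 31.9 = 0, so t = (35.43 + √(35.43² + 2·9.81·31.9)) / 9.81 = (35.43 + 43.37) / 9.81 = 8.033 s.

8.03 s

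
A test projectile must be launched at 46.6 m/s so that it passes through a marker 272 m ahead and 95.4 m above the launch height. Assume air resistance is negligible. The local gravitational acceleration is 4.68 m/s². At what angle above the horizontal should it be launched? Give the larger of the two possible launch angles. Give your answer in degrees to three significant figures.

Trajectory: y = x tanθ − g x² (1 + tan²θ)/(2v₀²). With x = 272, y = 95.4, v₀ = 46.6, g = 4.68:
79.72 tan²θ − 272 tanθ + (175.1) = 0.
tanθ = [272 ± √(272² − 4 × 79.72 × (175.1))] / (2 × 79.72) = (272 ± 134.7) / 159.4, giving tanθ = 0.8612 or 2.551.
θ = 40.74° or 68.59°; the larger is 68.59°.

68.6°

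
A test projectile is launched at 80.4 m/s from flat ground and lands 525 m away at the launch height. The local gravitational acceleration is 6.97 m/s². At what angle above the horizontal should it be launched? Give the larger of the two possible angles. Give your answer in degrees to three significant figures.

Level-ground range R = v₀² sin(2θ)/g ⇒ sin(2θ) = gR/v₀² = 6.97 × 525 / 80.4² = 0.5661.
2θ = 34.48° or 180° − 34.48° = 145.5°, so θ = 17.24° or 72.76°.
The larger angle is 72.76°.

72.8°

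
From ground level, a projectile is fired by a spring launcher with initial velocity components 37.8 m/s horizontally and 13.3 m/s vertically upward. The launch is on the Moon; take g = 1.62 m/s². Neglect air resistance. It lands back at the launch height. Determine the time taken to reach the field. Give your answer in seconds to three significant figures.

It returns to y = 0 when t = 2 v_y0 / g = 2(13.30)/1.62 = 16.42 s.

16.4 s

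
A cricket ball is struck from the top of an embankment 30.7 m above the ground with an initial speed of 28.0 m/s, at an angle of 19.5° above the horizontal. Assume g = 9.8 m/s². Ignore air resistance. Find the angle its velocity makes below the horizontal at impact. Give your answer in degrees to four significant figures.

44.84°

vₓ = 28.00 cos 19.5° = 26.39 m/s; v_y0 = 28.00 sin 19.5° = 9.347 m/s.
With up positive and y = 0 at the ground: y(t) = 30.7 + (9.347) t − 4.900 t². Setting y = 0 and taking the positive root: t = [9.347 + √(9.347² + 2·9.80·30.7)] / 9.80 = (9.347 + 26.25) / 9.80 = 3.632 s.
At impact: v_y = v_y0 − g t = −26.25 m/s; vₓ = 26.39 m/s.
Angle below horizontal: arctan(|v_y|/vₓ) = arctan(26.25/26.39) = 44.84°.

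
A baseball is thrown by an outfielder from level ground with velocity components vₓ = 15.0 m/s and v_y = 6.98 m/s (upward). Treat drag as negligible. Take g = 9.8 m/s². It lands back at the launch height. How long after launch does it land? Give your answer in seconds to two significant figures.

1.4 s

Landing at launch height ⇒ T = 2 v_y0 / g = 2 × 6.980 / 9.80 = 1.424 s.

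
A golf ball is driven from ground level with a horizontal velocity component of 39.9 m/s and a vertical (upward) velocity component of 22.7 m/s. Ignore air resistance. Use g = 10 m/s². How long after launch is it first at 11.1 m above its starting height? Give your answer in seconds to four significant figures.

0.5574 s

Set y = v_y0 t − ½ g t² = 11.1: 5.000 t² − 22.70 t + 11.1 = 0.
Quadratic formula: t = (22.70 ± √293.29) / 10.0 = (22.70 ± 17.13) / 10.0 → t = 0.5574 s or 3.983 s.
The first (ascending) time is 0.5574 s.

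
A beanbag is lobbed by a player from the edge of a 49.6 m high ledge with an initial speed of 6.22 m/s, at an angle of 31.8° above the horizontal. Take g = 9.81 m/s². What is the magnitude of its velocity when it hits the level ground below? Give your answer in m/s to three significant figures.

31.8 m/s

Resolve: vₓ = 6.220 cos 31.8° = 5.286 m/s and v_y0 = 6.220 sin 31.8° = 3.278 m/s.
The projectile lands when y = 49.6 + (3.278) t − ½·9.81·t² = 0. Positive root: t = (3.278 + √(3.278² + 2·9.81·49.6)) / 9.81 = (3.278 + 31.37) / 9.81 = 3.532 s.
Vertical velocity at impact: v_y = v_y0 − g t = 3.278 − 9.81 × 3.532 = −31.37 m/s.
Speed: |v| = √(vₓ² + v_y²) = √(5.286² + 31.37²) = 31.81 m/s.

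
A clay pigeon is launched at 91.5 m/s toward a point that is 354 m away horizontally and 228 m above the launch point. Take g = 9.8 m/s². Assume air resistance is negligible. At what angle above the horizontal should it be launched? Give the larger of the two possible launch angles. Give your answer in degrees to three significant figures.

Trajectory: y = x tanθ − g x² (1 + tan²θ)/(2v₀²). With x = 354, y = 228, v₀ = 91.5, g = 9.80:
73.34 tan²θ − 354 tanθ + (301.3) = 0.
tanθ = [354 ± √(354² − 4 × 73.34 × (301.3))] / (2 × 73.34) = (354 ± 192.1) / 146.7, giving tanθ = 1.104 or 3.723.
θ = 47.82° or 74.97°; the larger is 74.97°.

75.0°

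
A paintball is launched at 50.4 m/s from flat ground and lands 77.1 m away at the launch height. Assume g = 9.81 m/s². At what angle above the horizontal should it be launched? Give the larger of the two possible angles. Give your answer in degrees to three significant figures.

Level-ground range R = v₀² sin(2θ)/g ⇒ sin(2θ) = gR/v₀² = 9.81 × 77.1 / 50.4² = 0.2978.
2θ = 17.32° or 180° − 17.32° = 162.7°, so θ = 8.661° or 81.34°.
The larger angle is 81.34°.

81.3°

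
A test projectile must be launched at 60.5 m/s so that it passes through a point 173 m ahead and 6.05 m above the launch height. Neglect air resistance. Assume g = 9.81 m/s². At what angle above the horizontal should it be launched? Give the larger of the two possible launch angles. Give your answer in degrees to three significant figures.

76.1°

Trajectory: y = x tanθ − g x² (1 + tan²θ)/(2v₀²). With x = 173, y = 6.05, v₀ = 60.5, g = 9.81:
40.11 tan²θ − 173 tanθ + (46.16) = 0.
tanθ = [173 ± √(173² − 4 × 40.11 × (46.16))] / (2 × 40.11) = (173 ± 150.1) / 80.21, giving tanθ = 0.2857 or 4.028.
θ = 15.95° or 76.06°; the larger is 76.06°.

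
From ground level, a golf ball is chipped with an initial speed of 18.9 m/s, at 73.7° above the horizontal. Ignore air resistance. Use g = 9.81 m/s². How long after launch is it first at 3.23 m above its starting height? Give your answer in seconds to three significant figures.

Horizontal component vₓ = 18.90 cos 73.7° = 5.305 m/s; vertical v_y0 = 18.90 sin 73.7° = 18.14 m/s.
Require v_y0 t − ½ g t² = 3.23, i.e. 4.905 t² − 18.14 t + 3.23 = 0.
Quadratic formula: t = (18.14 ± √265.70) / 9.81 = (18.14 ± 16.30) / 9.81 → t = 0.1876 s or 3.511 s.
The first (ascending) time is 0.1876 s.

0.188 s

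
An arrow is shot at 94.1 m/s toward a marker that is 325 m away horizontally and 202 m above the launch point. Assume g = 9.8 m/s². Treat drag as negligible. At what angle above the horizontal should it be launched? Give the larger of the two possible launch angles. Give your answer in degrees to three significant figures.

Trajectory: y = x tanθ − g x² (1 + tan²θ)/(2v₀²). With x = 325, y = 202, v₀ = 94.1, g = 9.80:
58.45 tan²θ − 325 tanθ + (260.4) = 0.
tanθ = [325 ± √(325² − 4 × 58.45 × (260.4))] / (2 × 58.45) = (325 ± 211.5) / 116.9, giving tanθ = 0.9709 or 4.589.
θ = 44.15° or 77.71°; the larger is 77.71°.

77.7°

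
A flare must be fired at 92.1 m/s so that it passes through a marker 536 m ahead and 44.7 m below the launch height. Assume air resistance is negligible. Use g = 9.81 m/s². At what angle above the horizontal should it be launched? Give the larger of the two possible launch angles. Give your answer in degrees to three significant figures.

Trajectory: y = x tanθ − g x² (1 + tan²θ)/(2v₀²). With x = 536, y = −44.7, v₀ = 92.1, g = 9.81:
166.1 tan²θ − 536 tanθ + (121.4) = 0.
tanθ = [536 ± √(536² − 4 × 166.1 × (121.4))] / (2 × 166.1) = (536 ± 454.5) / 332.3, giving tanθ = 0.2452 or 2.981.
θ = 13.78° or 71.46°; the larger is 71.46°.

71.5°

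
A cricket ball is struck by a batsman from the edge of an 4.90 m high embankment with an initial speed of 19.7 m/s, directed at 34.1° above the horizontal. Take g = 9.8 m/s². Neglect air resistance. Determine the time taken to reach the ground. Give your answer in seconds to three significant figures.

Components: vₓ = 19.70 cos 34.1° = 16.31 m/s, v_y0 = 19.70 sin 34.1° = 11.04 m/s.
The projectile lands when y = 4.90 + (11.04) t − ½·9.80·t² = 0. Positive root: t = (11.04 + √(11.04² + 2·9.80·4.90)) / 9.80 = (11.04 + 14.77) / 9.80 = 2.634 s.

2.63 s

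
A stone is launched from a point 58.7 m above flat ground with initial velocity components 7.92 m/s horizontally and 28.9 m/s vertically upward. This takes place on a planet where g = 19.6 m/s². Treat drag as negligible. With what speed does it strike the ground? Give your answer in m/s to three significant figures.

56.6 m/s

Vertical motion (up positive, ground at y = 0): 9.800 t² − (28.90) t − 58.7 = 0, so t = (28.90 + √(28.90² + 2·19.6·58.7)) / 19.6 = (28.90 + 56.00) / 19.6 = 4.332 s.
Vertical velocity at impact: v_y = v_y0 − g t = 28.90 − 19.6 × 4.332 = −56.00 m/s.
Speed: |v| = √(vₓ² + v_y²) = √(7.920² + 56.00²) = 56.56 m/s.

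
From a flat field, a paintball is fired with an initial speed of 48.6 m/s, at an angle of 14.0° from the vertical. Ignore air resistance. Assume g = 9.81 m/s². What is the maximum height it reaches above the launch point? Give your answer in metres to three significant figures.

113 m

vₓ = 48.60 sin 14.0° = 11.76 m/s; v_y0 = 48.60 cos 14.0° = 47.16 m/s.
At the apex v_y = 0, so H = v_y0²/(2g) = 47.16²/19.62 = 113.3 m.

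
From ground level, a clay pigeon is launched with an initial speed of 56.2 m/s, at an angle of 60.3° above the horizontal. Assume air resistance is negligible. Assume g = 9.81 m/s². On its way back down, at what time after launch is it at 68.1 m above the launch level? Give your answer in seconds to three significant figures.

8.27 s

Components: vₓ = 56.20 cos 60.3° = 27.84 m/s, v_y0 = 56.20 sin 60.3° = 48.82 m/s.
Height y(t) = 48.82 t − 4.905 t² = 68.1 gives 4.905 t² − 48.82 t + 68.1 = 0.
t = [48.82 ± √(48.82² − 2·9.81·68.1)] / 9.81 = (48.82 ± 32.36) / 9.81, so t = 1.678 s or t = 8.275 s.
The descending-branch root is 8.275 s.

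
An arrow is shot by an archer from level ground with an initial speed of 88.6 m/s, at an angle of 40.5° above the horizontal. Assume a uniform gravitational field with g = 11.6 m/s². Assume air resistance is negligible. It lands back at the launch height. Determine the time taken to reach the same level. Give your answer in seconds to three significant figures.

9.92 s

vₓ = 88.60 cos 40.5° = 67.37 m/s; v_y0 = 88.60 sin 40.5° = 57.54 m/s.
Landing at launch height ⇒ T = 2 v_y0 / g = 2 × 57.54 / 11.6 = 9.921 s.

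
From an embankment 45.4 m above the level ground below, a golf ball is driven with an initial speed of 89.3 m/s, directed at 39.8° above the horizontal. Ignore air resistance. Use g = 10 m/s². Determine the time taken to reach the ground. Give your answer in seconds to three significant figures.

vₓ = 89.30 cos 39.8° = 68.61 m/s; v_y0 = 89.30 sin 39.8° = 57.16 m/s.
Vertical motion (up positive, ground at y = 0): 5.000 t² − (57.16) t − 45.4 = 0, so t = (57.16 + √(57.16² + 2·10.0·45.4)) / 10.0 = (57.16 + 64.62) / 10.0 = 12.18 s.

12.2 s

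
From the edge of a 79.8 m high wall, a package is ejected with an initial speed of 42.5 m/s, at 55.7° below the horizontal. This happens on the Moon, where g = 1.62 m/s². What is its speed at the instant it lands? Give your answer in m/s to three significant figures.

Resolve: vₓ = 42.50 cos 55.7° = 23.95 m/s and v_y0 = −35.11 m/s (downward).
With up positive and y = 0 at the ground: y(t) = 79.8 + (−35.11) t − 0.8100 t². Setting y = 0 and taking the positive root: t = [−35.11 + √(35.11² + 2·1.62·79.8)] / 1.62 = (−35.11 + 38.62) / 1.62 = 2.165 s.
Vertical velocity at impact: v_y = v_y0 − g t = −35.11 − 1.62 × 2.165 = −38.62 m/s.
Speed: |v| = √(vₓ² + v_y²) = √(23.95² + 38.62²) = 45.44 m/s.

45.4 m/s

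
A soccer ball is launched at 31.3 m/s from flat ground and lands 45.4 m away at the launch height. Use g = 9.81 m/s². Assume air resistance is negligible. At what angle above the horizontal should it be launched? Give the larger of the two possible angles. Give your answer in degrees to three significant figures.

76.5°

Level-ground range R = v₀² sin(2θ)/g ⇒ sin(2θ) = gR/v₀² = 9.81 × 45.4 / 31.3² = 0.4546.
2θ = 27.04° or 180° − 27.04° = 153.0°, so θ = 13.52° or 76.48°.
The larger angle is 76.48°.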